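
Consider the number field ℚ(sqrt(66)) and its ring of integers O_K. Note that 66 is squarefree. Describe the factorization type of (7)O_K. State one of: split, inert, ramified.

remains prime (inert)

66 mod 4 = 2, hence disc K = 4·66 = 264 and O_K = ℤ[√66].
7 ∤ 264, so 7 is unramified.
(66/7) = 3^3 mod 7 = 6, giving Legendre symbol -1.
d is a non-residue mod p, hence 7 remains inert in O_K.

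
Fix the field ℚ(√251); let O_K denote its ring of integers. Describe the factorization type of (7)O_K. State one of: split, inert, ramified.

Since 251 ≢ 1 mod 4, the ring of integers is ℤ[√251] with discriminant 4·251 = 1004.
7 ∤ 1004, so 7 is unramified.
(251/7) = 6^3 mod 7 = 6, giving Legendre symbol -1.
Legendre symbol -1 ⇒ 7 is inert.

inert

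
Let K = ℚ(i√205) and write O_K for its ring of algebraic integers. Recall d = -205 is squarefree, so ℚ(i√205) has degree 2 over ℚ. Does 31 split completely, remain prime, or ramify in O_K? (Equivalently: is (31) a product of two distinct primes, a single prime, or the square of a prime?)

inert — (31) stays prime in O_K

-205 mod 4 = 3, hence disc K = 4·(-205) = -820 and O_K = ℤ[√-205].
31 ∤ -820, so 31 is unramified.
Euler's criterion: (-205)^15 mod 31 = 30. Thus (-205|31) = -1.
d is a non-residue mod p, hence 31 remains inert in O_K.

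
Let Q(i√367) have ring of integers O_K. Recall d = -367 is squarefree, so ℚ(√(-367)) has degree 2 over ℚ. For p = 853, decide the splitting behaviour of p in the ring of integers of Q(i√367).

inert

Since -367 ≡ 1 mod 4, the ring of integers is ℤ[(1+√-367)/2] with discriminant -367.
Since gcd(853, -367) = 1 the prime 853 does not ramify.
(-367/853) = 486^426 mod 853 = 852, giving Legendre symbol -1.
d is a non-residue mod p, hence 853 remains inert in O_K.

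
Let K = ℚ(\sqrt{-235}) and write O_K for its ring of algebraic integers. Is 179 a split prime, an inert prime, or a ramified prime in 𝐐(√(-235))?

Since -235 ≡ 1 mod 4, the ring of integers is ℤ[(1+√-235)/2] with discriminant -235.
disc(K) = -235 is not divisible by 179; 179 is unramified.
Legendre symbol by Euler's criterion: (-235/179) ≡ (-235)^89 ≡ 178 (mod 179), i.e. (-235/179) = -1.
(-235/179) = -1, so 179 is inert.

179 remains inert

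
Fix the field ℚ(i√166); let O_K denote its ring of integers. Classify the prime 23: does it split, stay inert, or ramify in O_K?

23 splits in O_K

-166 mod 4 = 2, hence disc K = 4·(-166) = -664 and O_K = ℤ[√-166].
disc(K) = -664 is not divisible by 23; 23 is unramified.
Compute (-166/23) via Euler: 18^((23-1)/2) mod 23 = 1, so (-166/23) = 1.
d is a quadratic residue mod p, hence 23 splits in O_K.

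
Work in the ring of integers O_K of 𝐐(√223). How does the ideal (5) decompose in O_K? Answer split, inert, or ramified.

p is inert

d = 223 ≡ 3 (mod 4), so O_K = ℤ[√223] and disc(K) = 4d = 892.
Since gcd(5, 892) = 1 the prime 5 does not ramify.
(223/5) = 3^2 mod 5 = 4, giving Legendre symbol -1.
d is a non-residue mod p, hence 5 remains inert in O_K.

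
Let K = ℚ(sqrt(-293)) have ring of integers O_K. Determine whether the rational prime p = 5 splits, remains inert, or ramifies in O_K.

d = -293 ≡ 3 (mod 4), so O_K = ℤ[√-293] and disc(K) = 4d = -1172.
5 ∤ -1172, so 5 is unramified.
Compute (-293/5) via Euler: 2^((5-1)/2) mod 5 = 4, so (-293/5) = -1.
(-293/5) = -1, so 5 is inert.

p is inert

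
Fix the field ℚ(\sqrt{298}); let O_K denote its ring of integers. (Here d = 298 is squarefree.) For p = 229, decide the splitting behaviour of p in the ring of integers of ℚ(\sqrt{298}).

inert — (229) stays prime in O_K

298 mod 4 = 2, hence disc K = 4·298 = 1192 and O_K = ℤ[√298].
disc(K) = 1192 is not divisible by 229; 229 is unramified.
(298/229) = 69^114 mod 229 = 228, giving Legendre symbol -1.
(298/229) = -1, so 229 is inert.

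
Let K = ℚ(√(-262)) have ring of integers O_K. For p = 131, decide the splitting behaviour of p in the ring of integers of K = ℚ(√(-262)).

Since -262 ≢ 1 mod 4, the ring of integers is ℤ[√-262] with discriminant 4·(-262) = -1048.
disc(K) = -1048 = 131·(-8), so p = 131 is ramified.

ramified — (131) = 𝔭²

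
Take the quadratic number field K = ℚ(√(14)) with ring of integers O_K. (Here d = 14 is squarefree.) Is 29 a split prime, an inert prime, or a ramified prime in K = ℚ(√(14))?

Since 14 ≢ 1 mod 4, the ring of integers is ℤ[√14] with discriminant 4·14 = 56.
Since gcd(29, 56) = 1 the prime 29 does not ramify.
(14/29) = 14^14 mod 29 = 28, giving Legendre symbol -1.
(14/29) = -1, so 29 is inert.

29 remains inert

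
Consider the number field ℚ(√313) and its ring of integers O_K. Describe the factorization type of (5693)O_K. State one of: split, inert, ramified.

d = 313 ≡ 1 (mod 4), so O_K = ℤ[(1+√313)/2] and disc(K) = d = 313.
Since gcd(5693, 313) = 1 the prime 5693 does not ramify.
Legendre symbol by Euler's criterion: (313/5693) ≡ 313^2846 ≡ 5692 (mod 5693), i.e. (313/5693) = -1.
d is a non-residue mod p, hence 5693 remains inert in O_K.

remains prime (inert)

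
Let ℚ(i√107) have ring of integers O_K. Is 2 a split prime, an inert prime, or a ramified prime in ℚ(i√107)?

inert — (2) stays prime in O_K

-107 mod 4 = 1, hence disc K = -107 and O_K = ℤ[(1+√-107)/2].
disc(K) = -107 is not divisible by 2; 2 is unramified.
d ≡ 5 (mod 8); the supplementary law gives 2 inert.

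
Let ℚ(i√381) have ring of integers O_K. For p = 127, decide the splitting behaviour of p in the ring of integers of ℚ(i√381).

-381 mod 4 = 3, hence disc K = 4·(-381) = -1524 and O_K = ℤ[√-381].
disc(K) = -1524 = 127·(-12), so p = 127 is ramified.

p ramifies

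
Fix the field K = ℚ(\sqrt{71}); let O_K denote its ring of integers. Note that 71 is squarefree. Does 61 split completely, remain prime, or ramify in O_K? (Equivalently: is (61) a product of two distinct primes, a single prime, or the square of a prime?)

71 mod 4 = 3, hence disc K = 4·71 = 284 and O_K = ℤ[√71].
61 ∤ 284, so 61 is unramified.
(71/61) = 10^30 mod 61 = 60, giving Legendre symbol -1.
d is a non-residue mod p, hence 61 remains inert in O_K.

remains prime (inert)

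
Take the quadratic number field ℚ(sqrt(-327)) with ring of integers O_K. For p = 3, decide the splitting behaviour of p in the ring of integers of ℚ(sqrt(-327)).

ramified — (3) = 𝔭²

d = -327 ≡ 1 (mod 4), so O_K = ℤ[(1+√-327)/2] and disc(K) = d = -327.
Ramification test: 3 | -327. The prime 3 ramifies in K.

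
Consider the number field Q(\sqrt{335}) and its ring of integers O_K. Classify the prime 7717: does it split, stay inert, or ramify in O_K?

7717 splits in O_K

335 mod 4 = 3, hence disc K = 4·335 = 1340 and O_K = ℤ[√335].
Since gcd(7717, 1340) = 1 the prime 7717 does not ramify.
Compute (335/7717) via Euler: 335^((7717-1)/2) mod 7717 = 1, so (335/7717) = 1.
(335/7717) = 1, so 7717 splits.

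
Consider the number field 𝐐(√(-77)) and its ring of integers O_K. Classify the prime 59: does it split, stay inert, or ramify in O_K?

d = -77 ≡ 3 (mod 4), so O_K = ℤ[√-77] and disc(K) = 4d = -308.
Since gcd(59, -308) = 1 the prime 59 does not ramify.
Legendre symbol by Euler's criterion: (-77/59) ≡ (-77)^29 ≡ 1 (mod 59), i.e. (-77/59) = 1.
d is a quadratic residue mod p, hence 59 splits in O_K.

split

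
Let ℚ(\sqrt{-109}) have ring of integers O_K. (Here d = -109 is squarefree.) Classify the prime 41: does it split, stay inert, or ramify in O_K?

d = -109 ≡ 3 (mod 4), so O_K = ℤ[√-109] and disc(K) = 4d = -436.
disc(K) = -436 is not divisible by 41; 41 is unramified.
(-109/41) = 14^20 mod 41 = 40, giving Legendre symbol -1.
(-109/41) = -1, so 41 is inert.

inert — (41) stays prime in O_K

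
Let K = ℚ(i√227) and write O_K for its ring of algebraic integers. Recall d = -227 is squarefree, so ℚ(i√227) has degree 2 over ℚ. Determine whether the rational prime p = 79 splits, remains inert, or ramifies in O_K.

split

-227 mod 4 = 1, hence disc K = -227 and O_K = ℤ[(1+√-227)/2].
79 ∤ -227, so 79 is unramified.
(-227/79) = 10^39 mod 79 = 1, giving Legendre symbol 1.
Legendre symbol 1 ⇒ 79 is split.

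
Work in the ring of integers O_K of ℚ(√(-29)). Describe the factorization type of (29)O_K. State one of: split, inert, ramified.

-29 mod 4 = 3, hence disc K = 4·(-29) = -116 and O_K = ℤ[√-29].
29 divides disc(K) = -116, so 29 ramifies.

p ramifies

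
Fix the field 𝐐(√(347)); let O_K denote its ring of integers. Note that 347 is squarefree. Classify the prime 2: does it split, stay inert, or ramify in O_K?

347 mod 4 = 3, hence disc K = 4·347 = 1388 and O_K = ℤ[√347].
2 divides disc(K) = 1388, so 2 ramifies.

p ramifies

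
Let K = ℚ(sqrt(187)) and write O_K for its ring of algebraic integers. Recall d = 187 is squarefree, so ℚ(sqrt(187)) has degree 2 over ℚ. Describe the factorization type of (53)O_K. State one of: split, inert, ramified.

splits completely

Since 187 ≢ 1 mod 4, the ring of integers is ℤ[√187] with discriminant 4·187 = 748.
53 ∤ 748, so 53 is unramified.
Legendre symbol by Euler's criterion: (187/53) ≡ 187^26 ≡ 1 (mod 53), i.e. (187/53) = 1.
d is a quadratic residue mod p, hence 53 splits in O_K.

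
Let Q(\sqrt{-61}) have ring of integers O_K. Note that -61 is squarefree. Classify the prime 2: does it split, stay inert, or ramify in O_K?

d = -61 ≡ 3 (mod 4), so O_K = ℤ[√-61] and disc(K) = 4d = -244.
2 divides disc(K) = -244, so 2 ramifies.

2 is ramified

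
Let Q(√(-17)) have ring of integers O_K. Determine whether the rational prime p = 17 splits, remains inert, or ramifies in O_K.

p ramifies

-17 mod 4 = 3, hence disc K = 4·(-17) = -68 and O_K = ℤ[√-17].
17 divides disc(K) = -68, so 17 ramifies.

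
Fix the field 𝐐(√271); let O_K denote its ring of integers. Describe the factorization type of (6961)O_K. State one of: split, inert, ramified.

p is inert

271 mod 4 = 3, hence disc K = 4·271 = 1084 and O_K = ℤ[√271].
disc(K) = 1084 is not divisible by 6961; 6961 is unramified.
Legendre symbol by Euler's criterion: (271/6961) ≡ 271^3480 ≡ 6960 (mod 6961), i.e. (271/6961) = -1.
Legendre symbol -1 ⇒ 6961 is inert.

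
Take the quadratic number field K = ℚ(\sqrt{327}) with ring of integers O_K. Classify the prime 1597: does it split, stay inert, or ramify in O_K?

d = 327 ≡ 3 (mod 4), so O_K = ℤ[√327] and disc(K) = 4d = 1308.
disc(K) = 1308 is not divisible by 1597; 1597 is unramified.
Legendre symbol by Euler's criterion: (327/1597) ≡ 327^798 ≡ 1 (mod 1597), i.e. (327/1597) = 1.
Legendre symbol 1 ⇒ 1597 is split.

split — (1597) = 𝔭₁𝔭₂ with 𝔭₁ ≠ 𝔭₂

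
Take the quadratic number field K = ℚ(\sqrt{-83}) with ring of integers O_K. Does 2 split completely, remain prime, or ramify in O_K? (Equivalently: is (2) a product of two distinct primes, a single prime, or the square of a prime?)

inert — (2) stays prime in O_K

d = -83 ≡ 1 (mod 4), so O_K = ℤ[(1+√-83)/2] and disc(K) = d = -83.
2 ∤ -83, so 2 is unramified.
For p = 2 with d ≡ 1 (mod 4): d mod 8 = 5, so 2 is inert.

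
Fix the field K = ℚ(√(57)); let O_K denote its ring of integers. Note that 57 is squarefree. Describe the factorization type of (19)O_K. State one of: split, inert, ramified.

Since 57 ≡ 1 mod 4, the ring of integers is ℤ[(1+√57)/2] with discriminant 57.
19 divides disc(K) = 57, so 19 ramifies.

ramified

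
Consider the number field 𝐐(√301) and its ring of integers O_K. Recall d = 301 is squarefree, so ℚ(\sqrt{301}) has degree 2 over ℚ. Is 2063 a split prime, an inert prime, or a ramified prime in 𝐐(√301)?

split — (2063) = 𝔭₁𝔭₂ with 𝔭₁ ≠ 𝔭₂

Since 301 ≡ 1 mod 4, the ring of integers is ℤ[(1+√301)/2] with discriminant 301.
Since gcd(2063, 301) = 1 the prime 2063 does not ramify.
Legendre symbol by Euler's criterion: (301/2063) ≡ 301^1031 ≡ 1 (mod 2063), i.e. (301/2063) = 1.
(301/2063) = 1, so 2063 splits.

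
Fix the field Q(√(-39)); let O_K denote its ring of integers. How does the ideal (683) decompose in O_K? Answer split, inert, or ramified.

-39 mod 4 = 1, hence disc K = -39 and O_K = ℤ[(1+√-39)/2].
disc(K) = -39 is not divisible by 683; 683 is unramified.
Legendre symbol by Euler's criterion: (-39/683) ≡ (-39)^341 ≡ 1 (mod 683), i.e. (-39/683) = 1.
d is a quadratic residue mod p, hence 683 splits in O_K.

p splits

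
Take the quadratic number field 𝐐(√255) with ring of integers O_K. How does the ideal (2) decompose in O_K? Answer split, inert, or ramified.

2 is ramified

d = 255 ≡ 3 (mod 4), so O_K = ℤ[√255] and disc(K) = 4d = 1020.
Ramification test: 2 | 1020. The prime 2 ramifies in K.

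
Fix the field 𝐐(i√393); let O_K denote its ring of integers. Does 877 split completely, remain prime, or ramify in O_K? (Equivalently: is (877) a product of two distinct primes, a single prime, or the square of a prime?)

-393 mod 4 = 3, hence disc K = 4·(-393) = -1572 and O_K = ℤ[√-393].
Since gcd(877, -1572) = 1 the prime 877 does not ramify.
(-393/877) = 484^438 mod 877 = 1, giving Legendre symbol 1.
d is a quadratic residue mod p, hence 877 splits in O_K.

split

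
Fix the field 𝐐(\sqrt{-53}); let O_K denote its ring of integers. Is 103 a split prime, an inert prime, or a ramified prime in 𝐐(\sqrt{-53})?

103 splits in O_K

d = -53 ≡ 3 (mod 4), so O_K = ℤ[√-53] and disc(K) = 4d = -212.
Since gcd(103, -212) = 1 the prime 103 does not ramify.
Compute (-53/103) via Euler: 50^((103-1)/2) mod 103 = 1, so (-53/103) = 1.
(-53/103) = 1, so 103 splits.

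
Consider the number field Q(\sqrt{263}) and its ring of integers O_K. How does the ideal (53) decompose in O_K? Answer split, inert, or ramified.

Since 263 ≢ 1 mod 4, the ring of integers is ℤ[√263] with discriminant 4·263 = 1052.
53 ∤ 1052, so 53 is unramified.
Legendre symbol by Euler's criterion: (263/53) ≡ 263^26 ≡ 52 (mod 53), i.e. (263/53) = -1.
Legendre symbol -1 ⇒ 53 is inert.

remains prime (inert)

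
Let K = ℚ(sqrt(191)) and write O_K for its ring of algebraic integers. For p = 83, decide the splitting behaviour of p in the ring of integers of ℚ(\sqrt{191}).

splits completely

Since 191 ≢ 1 mod 4, the ring of integers is ℤ[√191] with discriminant 4·191 = 764.
83 ∤ 764, so 83 is unramified.
(191/83) = 25^41 mod 83 = 1, giving Legendre symbol 1.
Legendre symbol 1 ⇒ 83 is split.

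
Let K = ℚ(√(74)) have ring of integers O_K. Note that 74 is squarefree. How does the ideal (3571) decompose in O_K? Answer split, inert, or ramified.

3571 splits in O_K

Since 74 ≢ 1 mod 4, the ring of integers is ℤ[√74] with discriminant 4·74 = 296.
Since gcd(3571, 296) = 1 the prime 3571 does not ramify.
Legendre symbol by Euler's criterion: (74/3571) ≡ 74^1785 ≡ 1 (mod 3571), i.e. (74/3571) = 1.
Legendre symbol 1 ⇒ 3571 is split.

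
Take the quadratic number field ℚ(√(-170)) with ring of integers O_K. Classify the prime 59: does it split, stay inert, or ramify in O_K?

Since -170 ≢ 1 mod 4, the ring of integers is ℤ[√-170] with discriminant 4·(-170) = -680.
59 ∤ -680, so 59 is unramified.
Euler's criterion: (-170)^29 mod 59 = 1. Thus (-170|59) = 1.
(-170/59) = 1, so 59 splits.

split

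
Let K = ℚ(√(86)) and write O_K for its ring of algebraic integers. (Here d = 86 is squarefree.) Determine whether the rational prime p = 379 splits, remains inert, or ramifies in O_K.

Since 86 ≢ 1 mod 4, the ring of integers is ℤ[√86] with discriminant 4·86 = 344.
379 ∤ 344, so 379 is unramified.
Compute (86/379) via Euler: 86^((379-1)/2) mod 379 = 1, so (86/379) = 1.
(86/379) = 1, so 379 splits.

p splits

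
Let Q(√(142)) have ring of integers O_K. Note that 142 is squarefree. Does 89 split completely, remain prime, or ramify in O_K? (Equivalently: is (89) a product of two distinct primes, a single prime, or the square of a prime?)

142 mod 4 = 2, hence disc K = 4·142 = 568 and O_K = ℤ[√142].
disc(K) = 568 is not divisible by 89; 89 is unramified.
Euler's criterion: 142^44 mod 89 = 1. Thus (142|89) = 1.
Legendre symbol 1 ⇒ 89 is split.

p splits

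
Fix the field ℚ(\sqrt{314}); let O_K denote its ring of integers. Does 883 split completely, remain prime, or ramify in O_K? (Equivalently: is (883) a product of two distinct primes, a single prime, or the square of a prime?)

883 splits in O_K

d = 314 ≡ 2 (mod 4), so O_K = ℤ[√314] and disc(K) = 4d = 1256.
disc(K) = 1256 is not divisible by 883; 883 is unramified.
Euler's criterion: 314^441 mod 883 = 1. Thus (314|883) = 1.
(314/883) = 1, so 883 splits.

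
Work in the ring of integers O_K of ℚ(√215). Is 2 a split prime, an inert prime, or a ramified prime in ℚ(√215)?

215 mod 4 = 3, hence disc K = 4·215 = 860 and O_K = ℤ[√215].
Ramification test: 2 | 860. The prime 2 ramifies in K.

ramified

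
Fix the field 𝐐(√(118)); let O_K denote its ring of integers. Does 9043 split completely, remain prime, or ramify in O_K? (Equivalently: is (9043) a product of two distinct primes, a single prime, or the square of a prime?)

118 mod 4 = 2, hence disc K = 4·118 = 472 and O_K = ℤ[√118].
Since gcd(9043, 472) = 1 the prime 9043 does not ramify.
Euler's criterion: 118^4521 mod 9043 = 1. Thus (118|9043) = 1.
(118/9043) = 1, so 9043 splits.

9043 splits in O_K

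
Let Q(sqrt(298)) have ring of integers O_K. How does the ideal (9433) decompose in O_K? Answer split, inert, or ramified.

d = 298 ≡ 2 (mod 4), so O_K = ℤ[√298] and disc(K) = 4d = 1192.
Since gcd(9433, 1192) = 1 the prime 9433 does not ramify.
Legendre symbol by Euler's criterion: (298/9433) ≡ 298^4716 ≡ 1 (mod 9433), i.e. (298/9433) = 1.
(298/9433) = 1, so 9433 splits.

9433 splits in O_K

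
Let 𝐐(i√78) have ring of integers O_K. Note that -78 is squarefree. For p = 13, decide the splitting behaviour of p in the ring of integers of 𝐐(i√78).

ramified — (13) = 𝔭²

d = -78 ≡ 2 (mod 4), so O_K = ℤ[√-78] and disc(K) = 4d = -312.
disc(K) = -312 = 13·(-24), so p = 13 is ramified.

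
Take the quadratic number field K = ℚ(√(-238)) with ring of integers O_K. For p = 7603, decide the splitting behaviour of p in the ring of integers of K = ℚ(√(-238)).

Since -238 ≢ 1 mod 4, the ring of integers is ℤ[√-238] with discriminant 4·(-238) = -952.
Since gcd(7603, -952) = 1 the prime 7603 does not ramify.
Euler's criterion: (-238)^3801 mod 7603 = 7602. Thus (-238|7603) = -1.
Legendre symbol -1 ⇒ 7603 is inert.

7603 remains inert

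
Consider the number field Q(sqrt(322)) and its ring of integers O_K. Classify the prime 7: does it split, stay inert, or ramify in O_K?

7 is ramified

d = 322 ≡ 2 (mod 4), so O_K = ℤ[√322] and disc(K) = 4d = 1288.
disc(K) = 1288 = 7·184, so p = 7 is ramified.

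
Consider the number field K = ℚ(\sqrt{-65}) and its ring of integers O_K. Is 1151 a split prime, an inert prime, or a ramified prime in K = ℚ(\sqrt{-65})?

p splits

-65 mod 4 = 3, hence disc K = 4·(-65) = -260 and O_K = ℤ[√-65].
1151 ∤ -260, so 1151 is unramified.
Euler's criterion: (-65)^575 mod 1151 = 1. Thus (-65|1151) = 1.
d is a quadratic residue mod p, hence 1151 splits in O_K.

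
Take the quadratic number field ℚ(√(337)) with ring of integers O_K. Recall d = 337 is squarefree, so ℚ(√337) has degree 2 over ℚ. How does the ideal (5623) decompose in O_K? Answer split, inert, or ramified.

remains prime (inert)

d = 337 ≡ 1 (mod 4), so O_K = ℤ[(1+√337)/2] and disc(K) = d = 337.
Since gcd(5623, 337) = 1 the prime 5623 does not ramify.
Compute (337/5623) via Euler: 337^((5623-1)/2) mod 5623 = 5622, so (337/5623) = -1.
d is a non-residue mod p, hence 5623 remains inert in O_K.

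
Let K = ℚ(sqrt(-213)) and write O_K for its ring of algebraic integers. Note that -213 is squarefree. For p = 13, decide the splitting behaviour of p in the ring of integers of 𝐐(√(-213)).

remains prime (inert)

Since -213 ≢ 1 mod 4, the ring of integers is ℤ[√-213] with discriminant 4·(-213) = -852.
disc(K) = -852 is not divisible by 13; 13 is unramified.
Euler's criterion: (-213)^6 mod 13 = 12. Thus (-213|13) = -1.
Legendre symbol -1 ⇒ 13 is inert.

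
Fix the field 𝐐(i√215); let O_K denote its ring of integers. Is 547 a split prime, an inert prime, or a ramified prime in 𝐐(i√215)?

p is inert

-215 mod 4 = 1, hence disc K = -215 and O_K = ℤ[(1+√-215)/2].
Since gcd(547, -215) = 1 the prime 547 does not ramify.
(-215/547) = 332^273 mod 547 = 546, giving Legendre symbol -1.
d is a non-residue mod p, hence 547 remains inert in O_K.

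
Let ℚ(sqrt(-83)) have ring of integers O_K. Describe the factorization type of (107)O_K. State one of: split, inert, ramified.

-83 mod 4 = 1, hence disc K = -83 and O_K = ℤ[(1+√-83)/2].
Since gcd(107, -83) = 1 the prime 107 does not ramify.
Compute (-83/107) via Euler: 24^((107-1)/2) mod 107 = 106, so (-83/107) = -1.
d is a non-residue mod p, hence 107 remains inert in O_K.

107 remains inert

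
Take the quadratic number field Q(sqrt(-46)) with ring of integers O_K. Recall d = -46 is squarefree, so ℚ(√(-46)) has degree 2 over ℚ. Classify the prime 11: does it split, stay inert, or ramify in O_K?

p splits

d = -46 ≡ 2 (mod 4), so O_K = ℤ[√-46] and disc(K) = 4d = -184.
Since gcd(11, -184) = 1 the prime 11 does not ramify.
Euler's criterion: (-46)^5 mod 11 = 1. Thus (-46|11) = 1.
(-46/11) = 1, so 11 splits.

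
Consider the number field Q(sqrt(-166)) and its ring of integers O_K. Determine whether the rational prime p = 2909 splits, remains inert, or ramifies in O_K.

Since -166 ≢ 1 mod 4, the ring of integers is ℤ[√-166] with discriminant 4·(-166) = -664.
disc(K) = -664 is not divisible by 2909; 2909 is unramified.
Compute (-166/2909) via Euler: 2743^((2909-1)/2) mod 2909 = 2908, so (-166/2909) = -1.
Legendre symbol -1 ⇒ 2909 is inert.

p is inert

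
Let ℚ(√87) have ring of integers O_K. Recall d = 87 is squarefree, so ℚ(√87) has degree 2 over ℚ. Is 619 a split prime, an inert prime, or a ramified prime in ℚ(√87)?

87 mod 4 = 3, hence disc K = 4·87 = 348 and O_K = ℤ[√87].
disc(K) = 348 is not divisible by 619; 619 is unramified.
(87/619) = 87^309 mod 619 = 1, giving Legendre symbol 1.
d is a quadratic residue mod p, hence 619 splits in O_K.

split — (619) = 𝔭₁𝔭₂ with 𝔭₁ ≠ 𝔭₂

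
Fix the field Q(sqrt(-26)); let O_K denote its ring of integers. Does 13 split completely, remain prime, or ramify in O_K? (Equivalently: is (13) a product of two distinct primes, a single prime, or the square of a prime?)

-26 mod 4 = 2, hence disc K = 4·(-26) = -104 and O_K = ℤ[√-26].
13 divides disc(K) = -104, so 13 ramifies.

13 is ramified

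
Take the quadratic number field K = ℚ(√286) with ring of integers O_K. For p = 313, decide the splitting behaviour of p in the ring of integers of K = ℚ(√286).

d = 286 ≡ 2 (mod 4), so O_K = ℤ[√286] and disc(K) = 4d = 1144.
313 ∤ 1144, so 313 is unramified.
Compute (286/313) via Euler: 286^((313-1)/2) mod 313 = 1, so (286/313) = 1.
d is a quadratic residue mod p, hence 313 splits in O_K.

313 splits in O_K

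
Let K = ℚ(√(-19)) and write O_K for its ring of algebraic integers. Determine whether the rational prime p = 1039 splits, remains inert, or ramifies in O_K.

p is inert

d = -19 ≡ 1 (mod 4), so O_K = ℤ[(1+√-19)/2] and disc(K) = d = -19.
1039 ∤ -19, so 1039 is unramified.
(-19/1039) = 1020^519 mod 1039 = 1038, giving Legendre symbol -1.
Legendre symbol -1 ⇒ 1039 is inert.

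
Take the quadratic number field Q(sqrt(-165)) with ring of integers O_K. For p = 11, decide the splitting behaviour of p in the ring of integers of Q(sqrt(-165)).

d = -165 ≡ 3 (mod 4), so O_K = ℤ[√-165] and disc(K) = 4d = -660.
disc(K) = -660 = 11·(-60), so p = 11 is ramified.

ramifies in O_K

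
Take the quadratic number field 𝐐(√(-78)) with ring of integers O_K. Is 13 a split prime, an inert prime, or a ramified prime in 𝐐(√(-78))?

ramified

Since -78 ≢ 1 mod 4, the ring of integers is ℤ[√-78] with discriminant 4·(-78) = -312.
Ramification test: 13 | -312. The prime 13 ramifies in K.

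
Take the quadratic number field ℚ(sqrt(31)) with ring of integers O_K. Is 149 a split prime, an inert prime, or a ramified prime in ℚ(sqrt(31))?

Since 31 ≢ 1 mod 4, the ring of integers is ℤ[√31] with discriminant 4·31 = 124.
Since gcd(149, 124) = 1 the prime 149 does not ramify.
(31/149) = 31^74 mod 149 = 1, giving Legendre symbol 1.
Legendre symbol 1 ⇒ 149 is split.

149 splits in O_K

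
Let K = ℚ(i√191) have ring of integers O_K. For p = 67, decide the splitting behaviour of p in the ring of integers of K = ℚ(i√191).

Since -191 ≡ 1 mod 4, the ring of integers is ℤ[(1+√-191)/2] with discriminant -191.
Since gcd(67, -191) = 1 the prime 67 does not ramify.
Compute (-191/67) via Euler: 10^((67-1)/2) mod 67 = 1, so (-191/67) = 1.
Legendre symbol 1 ⇒ 67 is split.

67 splits in O_K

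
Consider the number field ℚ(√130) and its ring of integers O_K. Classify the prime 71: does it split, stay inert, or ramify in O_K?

71 remains inert

130 mod 4 = 2, hence disc K = 4·130 = 520 and O_K = ℤ[√130].
disc(K) = 520 is not divisible by 71; 71 is unramified.
Compute (130/71) via Euler: 59^((71-1)/2) mod 71 = 70, so (130/71) = -1.
Legendre symbol -1 ⇒ 71 is inert.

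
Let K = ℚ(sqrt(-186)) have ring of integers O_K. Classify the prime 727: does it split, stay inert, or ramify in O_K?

d = -186 ≡ 2 (mod 4), so O_K = ℤ[√-186] and disc(K) = 4d = -744.
727 ∤ -744, so 727 is unramified.
Euler's criterion: (-186)^363 mod 727 = 726. Thus (-186|727) = -1.
d is a non-residue mod p, hence 727 remains inert in O_K.

727 remains inert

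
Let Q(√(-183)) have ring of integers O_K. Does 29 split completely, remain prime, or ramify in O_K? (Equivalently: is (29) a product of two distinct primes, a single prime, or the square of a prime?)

-183 mod 4 = 1, hence disc K = -183 and O_K = ℤ[(1+√-183)/2].
29 ∤ -183, so 29 is unramified.
Legendre symbol by Euler's criterion: (-183/29) ≡ (-183)^14 ≡ 1 (mod 29), i.e. (-183/29) = 1.
d is a quadratic residue mod p, hence 29 splits in O_K.

p splits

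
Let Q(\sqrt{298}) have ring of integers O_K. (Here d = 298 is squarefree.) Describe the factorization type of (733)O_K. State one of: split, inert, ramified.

Since 298 ≢ 1 mod 4, the ring of integers is ℤ[√298] with discriminant 4·298 = 1192.
Since gcd(733, 1192) = 1 the prime 733 does not ramify.
Euler's criterion: 298^366 mod 733 = 1. Thus (298|733) = 1.
Legendre symbol 1 ⇒ 733 is split.

split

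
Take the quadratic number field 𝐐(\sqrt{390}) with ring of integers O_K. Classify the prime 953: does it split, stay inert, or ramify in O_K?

p splits

d = 390 ≡ 2 (mod 4), so O_K = ℤ[√390] and disc(K) = 4d = 1560.
953 ∤ 1560, so 953 is unramified.
Euler's criterion: 390^476 mod 953 = 1. Thus (390|953) = 1.
Legendre symbol 1 ⇒ 953 is split.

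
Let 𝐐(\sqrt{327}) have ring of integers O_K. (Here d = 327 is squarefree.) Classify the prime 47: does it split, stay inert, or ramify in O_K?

inert

d = 327 ≡ 3 (mod 4), so O_K = ℤ[√327] and disc(K) = 4d = 1308.
disc(K) = 1308 is not divisible by 47; 47 is unramified.
Legendre symbol by Euler's criterion: (327/47) ≡ 327^23 ≡ 46 (mod 47), i.e. (327/47) = -1.
Legendre symbol -1 ⇒ 47 is inert.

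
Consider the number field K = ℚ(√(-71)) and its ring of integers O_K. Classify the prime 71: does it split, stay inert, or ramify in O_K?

Since -71 ≡ 1 mod 4, the ring of integers is ℤ[(1+√-71)/2] with discriminant -71.
71 divides disc(K) = -71, so 71 ramifies.

ramified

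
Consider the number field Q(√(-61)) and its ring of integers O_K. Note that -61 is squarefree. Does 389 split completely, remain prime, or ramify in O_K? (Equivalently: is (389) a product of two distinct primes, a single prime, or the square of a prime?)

inert — (389) stays prime in O_K

Since -61 ≢ 1 mod 4, the ring of integers is ℤ[√-61] with discriminant 4·(-61) = -244.
disc(K) = -244 is not divisible by 389; 389 is unramified.
Compute (-61/389) via Euler: 328^((389-1)/2) mod 389 = 388, so (-61/389) = -1.
Legendre symbol -1 ⇒ 389 is inert.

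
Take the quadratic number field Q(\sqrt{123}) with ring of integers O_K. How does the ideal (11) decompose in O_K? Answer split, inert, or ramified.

d = 123 ≡ 3 (mod 4), so O_K = ℤ[√123] and disc(K) = 4d = 492.
disc(K) = 492 is not divisible by 11; 11 is unramified.
Compute (123/11) via Euler: 2^((11-1)/2) mod 11 = 10, so (123/11) = -1.
d is a non-residue mod p, hence 11 remains inert in O_K.

inert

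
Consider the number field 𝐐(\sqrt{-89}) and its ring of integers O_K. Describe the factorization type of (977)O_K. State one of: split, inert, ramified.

split

-89 mod 4 = 3, hence disc K = 4·(-89) = -356 and O_K = ℤ[√-89].
Since gcd(977, -356) = 1 the prime 977 does not ramify.
(-89/977) = 888^488 mod 977 = 1, giving Legendre symbol 1.
d is a quadratic residue mod p, hence 977 splits in O_K.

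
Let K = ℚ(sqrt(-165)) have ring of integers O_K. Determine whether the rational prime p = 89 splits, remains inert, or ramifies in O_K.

89 remains inert

d = -165 ≡ 3 (mod 4), so O_K = ℤ[√-165] and disc(K) = 4d = -660.
89 ∤ -660, so 89 is unramified.
Euler's criterion: (-165)^44 mod 89 = 88. Thus (-165|89) = -1.
(-165/89) = -1, so 89 is inert.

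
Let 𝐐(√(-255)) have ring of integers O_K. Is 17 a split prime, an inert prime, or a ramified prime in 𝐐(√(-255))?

ramifies in O_K

Since -255 ≡ 1 mod 4, the ring of integers is ℤ[(1+√-255)/2] with discriminant -255.
disc(K) = -255 = 17·(-15), so p = 17 is ramified.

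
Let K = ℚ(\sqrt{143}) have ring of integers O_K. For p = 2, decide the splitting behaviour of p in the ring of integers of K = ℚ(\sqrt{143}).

143 mod 4 = 3, hence disc K = 4·143 = 572 and O_K = ℤ[√143].
disc(K) = 572 = 2·286, so p = 2 is ramified.

2 is ramified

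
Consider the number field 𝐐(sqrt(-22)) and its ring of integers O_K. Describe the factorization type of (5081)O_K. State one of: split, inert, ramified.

-22 mod 4 = 2, hence disc K = 4·(-22) = -88 and O_K = ℤ[√-22].
Since gcd(5081, -88) = 1 the prime 5081 does not ramify.
Euler's criterion: (-22)^2540 mod 5081 = 5080. Thus (-22|5081) = -1.
(-22/5081) = -1, so 5081 is inert.

remains prime (inert)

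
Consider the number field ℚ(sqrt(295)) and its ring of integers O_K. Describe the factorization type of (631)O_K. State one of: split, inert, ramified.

Since 295 ≢ 1 mod 4, the ring of integers is ℤ[√295] with discriminant 4·295 = 1180.
631 ∤ 1180, so 631 is unramified.
Compute (295/631) via Euler: 295^((631-1)/2) mod 631 = 630, so (295/631) = -1.
d is a non-residue mod p, hence 631 remains inert in O_K.

631 remains inert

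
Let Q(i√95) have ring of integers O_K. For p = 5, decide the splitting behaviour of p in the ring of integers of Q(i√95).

ramified

d = -95 ≡ 1 (mod 4), so O_K = ℤ[(1+√-95)/2] and disc(K) = d = -95.
disc(K) = -95 = 5·(-19), so p = 5 is ramified.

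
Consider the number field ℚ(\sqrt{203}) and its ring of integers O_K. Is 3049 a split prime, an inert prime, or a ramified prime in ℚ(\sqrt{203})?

d = 203 ≡ 3 (mod 4), so O_K = ℤ[√203] and disc(K) = 4d = 812.
Since gcd(3049, 812) = 1 the prime 3049 does not ramify.
(203/3049) = 203^1524 mod 3049 = 1, giving Legendre symbol 1.
Legendre symbol 1 ⇒ 3049 is split.

3049 splits in O_K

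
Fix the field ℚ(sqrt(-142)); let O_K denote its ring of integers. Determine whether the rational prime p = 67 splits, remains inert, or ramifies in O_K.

p splits

d = -142 ≡ 2 (mod 4), so O_K = ℤ[√-142] and disc(K) = 4d = -568.
67 ∤ -568, so 67 is unramified.
(-142/67) = 59^33 mod 67 = 1, giving Legendre symbol 1.
(-142/67) = 1, so 67 splits.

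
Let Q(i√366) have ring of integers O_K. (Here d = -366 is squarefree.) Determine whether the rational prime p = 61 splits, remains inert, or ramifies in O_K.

ramified — (61) = 𝔭²

Since -366 ≢ 1 mod 4, the ring of integers is ℤ[√-366] with discriminant 4·(-366) = -1464.
61 divides disc(K) = -1464, so 61 ramifies.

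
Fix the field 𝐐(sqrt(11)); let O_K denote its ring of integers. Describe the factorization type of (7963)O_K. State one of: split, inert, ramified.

d = 11 ≡ 3 (mod 4), so O_K = ℤ[√11] and disc(K) = 4d = 44.
disc(K) = 44 is not divisible by 7963; 7963 is unramified.
Legendre symbol by Euler's criterion: (11/7963) ≡ 11^3981 ≡ 1 (mod 7963), i.e. (11/7963) = 1.
d is a quadratic residue mod p, hence 7963 splits in O_K.

7963 splits in O_K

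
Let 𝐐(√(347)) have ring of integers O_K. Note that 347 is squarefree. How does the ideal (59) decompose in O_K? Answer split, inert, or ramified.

p is inert

Since 347 ≢ 1 mod 4, the ring of integers is ℤ[√347] with discriminant 4·347 = 1388.
disc(K) = 1388 is not divisible by 59; 59 is unramified.
(347/59) = 52^29 mod 59 = 58, giving Legendre symbol -1.
Legendre symbol -1 ⇒ 59 is inert.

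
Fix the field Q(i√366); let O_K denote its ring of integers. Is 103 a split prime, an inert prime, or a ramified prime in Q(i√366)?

split

-366 mod 4 = 2, hence disc K = 4·(-366) = -1464 and O_K = ℤ[√-366].
Since gcd(103, -1464) = 1 the prime 103 does not ramify.
Legendre symbol by Euler's criterion: (-366/103) ≡ (-366)^51 ≡ 1 (mod 103), i.e. (-366/103) = 1.
(-366/103) = 1, so 103 splits.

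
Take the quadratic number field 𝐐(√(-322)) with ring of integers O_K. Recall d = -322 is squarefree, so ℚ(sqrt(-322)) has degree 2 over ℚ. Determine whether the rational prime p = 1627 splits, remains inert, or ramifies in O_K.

split

-322 mod 4 = 2, hence disc K = 4·(-322) = -1288 and O_K = ℤ[√-322].
disc(K) = -1288 is not divisible by 1627; 1627 is unramified.
(-322/1627) = 1305^813 mod 1627 = 1, giving Legendre symbol 1.
(-322/1627) = 1, so 1627 splits.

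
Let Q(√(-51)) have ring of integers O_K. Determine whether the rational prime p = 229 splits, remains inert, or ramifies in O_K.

splits completely

-51 mod 4 = 1, hence disc K = -51 and O_K = ℤ[(1+√-51)/2].
229 ∤ -51, so 229 is unramified.
(-51/229) = 178^114 mod 229 = 1, giving Legendre symbol 1.
d is a quadratic residue mod p, hence 229 splits in O_K.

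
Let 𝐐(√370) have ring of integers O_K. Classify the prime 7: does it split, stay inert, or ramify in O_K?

Since 370 ≢ 1 mod 4, the ring of integers is ℤ[√370] with discriminant 4·370 = 1480.
Since gcd(7, 1480) = 1 the prime 7 does not ramify.
Compute (370/7) via Euler: 6^((7-1)/2) mod 7 = 6, so (370/7) = -1.
(370/7) = -1, so 7 is inert.

remains prime (inert)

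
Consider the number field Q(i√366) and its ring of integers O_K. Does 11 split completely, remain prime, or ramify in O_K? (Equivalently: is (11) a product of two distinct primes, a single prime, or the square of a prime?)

d = -366 ≡ 2 (mod 4), so O_K = ℤ[√-366] and disc(K) = 4d = -1464.
Since gcd(11, -1464) = 1 the prime 11 does not ramify.
(-366/11) = 8^5 mod 11 = 10, giving Legendre symbol -1.
d is a non-residue mod p, hence 11 remains inert in O_K.

inert — (11) stays prime in O_K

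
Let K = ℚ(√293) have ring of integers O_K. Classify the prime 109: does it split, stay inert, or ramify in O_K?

Since 293 ≡ 1 mod 4, the ring of integers is ℤ[(1+√293)/2] with discriminant 293.
disc(K) = 293 is not divisible by 109; 109 is unramified.
Euler's criterion: 293^54 mod 109 = 1. Thus (293|109) = 1.
d is a quadratic residue mod p, hence 109 splits in O_K.

splits completely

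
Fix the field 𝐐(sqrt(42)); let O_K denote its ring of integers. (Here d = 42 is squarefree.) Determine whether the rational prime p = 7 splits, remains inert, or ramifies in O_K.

ramified

Since 42 ≢ 1 mod 4, the ring of integers is ℤ[√42] with discriminant 4·42 = 168.
7 divides disc(K) = 168, so 7 ramifies.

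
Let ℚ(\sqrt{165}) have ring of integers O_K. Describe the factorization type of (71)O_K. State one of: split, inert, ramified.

inert — (71) stays prime in O_K

d = 165 ≡ 1 (mod 4), so O_K = ℤ[(1+√165)/2] and disc(K) = d = 165.
Since gcd(71, 165) = 1 the prime 71 does not ramify.
(165/71) = 23^35 mod 71 = 70, giving Legendre symbol -1.
Legendre symbol -1 ⇒ 71 is inert.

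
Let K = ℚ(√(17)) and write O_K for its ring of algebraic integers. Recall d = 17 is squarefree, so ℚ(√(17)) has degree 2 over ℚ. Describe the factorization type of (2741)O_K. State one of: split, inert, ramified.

splits completely

17 mod 4 = 1, hence disc K = 17 and O_K = ℤ[(1+√17)/2].
Since gcd(2741, 17) = 1 the prime 2741 does not ramify.
(17/2741) = 17^1370 mod 2741 = 1, giving Legendre symbol 1.
Legendre symbol 1 ⇒ 2741 is split.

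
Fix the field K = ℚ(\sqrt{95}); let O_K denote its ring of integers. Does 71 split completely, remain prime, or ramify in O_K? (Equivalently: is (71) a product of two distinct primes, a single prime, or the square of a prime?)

splits completely

Since 95 ≢ 1 mod 4, the ring of integers is ℤ[√95] with discriminant 4·95 = 380.
Since gcd(71, 380) = 1 the prime 71 does not ramify.
Compute (95/71) via Euler: 24^((71-1)/2) mod 71 = 1, so (95/71) = 1.
(95/71) = 1, so 71 splits.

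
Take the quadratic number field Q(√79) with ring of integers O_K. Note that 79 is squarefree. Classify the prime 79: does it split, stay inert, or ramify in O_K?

Since 79 ≢ 1 mod 4, the ring of integers is ℤ[√79] with discriminant 4·79 = 316.
disc(K) = 316 = 79·4, so p = 79 is ramified.

p ramifies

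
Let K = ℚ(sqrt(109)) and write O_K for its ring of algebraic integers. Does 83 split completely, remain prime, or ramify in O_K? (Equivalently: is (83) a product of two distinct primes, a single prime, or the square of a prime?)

109 mod 4 = 1, hence disc K = 109 and O_K = ℤ[(1+√109)/2].
83 ∤ 109, so 83 is unramified.
Euler's criterion: 109^41 mod 83 = 1. Thus (109|83) = 1.
d is a quadratic residue mod p, hence 83 splits in O_K.

p splits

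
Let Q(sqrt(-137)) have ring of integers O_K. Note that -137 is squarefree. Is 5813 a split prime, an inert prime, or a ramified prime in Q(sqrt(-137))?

p splits

Since -137 ≢ 1 mod 4, the ring of integers is ℤ[√-137] with discriminant 4·(-137) = -548.
disc(K) = -548 is not divisible by 5813; 5813 is unramified.
Euler's criterion: (-137)^2906 mod 5813 = 1. Thus (-137|5813) = 1.
(-137/5813) = 1, so 5813 splits.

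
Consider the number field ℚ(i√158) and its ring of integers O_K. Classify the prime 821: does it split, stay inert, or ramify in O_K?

Since -158 ≢ 1 mod 4, the ring of integers is ℤ[√-158] with discriminant 4·(-158) = -632.
Since gcd(821, -632) = 1 the prime 821 does not ramify.
Legendre symbol by Euler's criterion: (-158/821) ≡ (-158)^410 ≡ 820 (mod 821), i.e. (-158/821) = -1.
d is a non-residue mod p, hence 821 remains inert in O_K.

inert — (821) stays prime in O_K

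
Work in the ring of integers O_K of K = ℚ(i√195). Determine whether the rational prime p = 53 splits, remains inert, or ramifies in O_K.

-195 mod 4 = 1, hence disc K = -195 and O_K = ℤ[(1+√-195)/2].
Since gcd(53, -195) = 1 the prime 53 does not ramify.
Compute (-195/53) via Euler: 17^((53-1)/2) mod 53 = 1, so (-195/53) = 1.
Legendre symbol 1 ⇒ 53 is split.

53 splits in O_K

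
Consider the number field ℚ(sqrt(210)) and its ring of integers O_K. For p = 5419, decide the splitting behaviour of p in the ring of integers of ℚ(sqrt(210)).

Since 210 ≢ 1 mod 4, the ring of integers is ℤ[√210] with discriminant 4·210 = 840.
disc(K) = 840 is not divisible by 5419; 5419 is unramified.
(210/5419) = 210^2709 mod 5419 = 5418, giving Legendre symbol -1.
d is a non-residue mod p, hence 5419 remains inert in O_K.

5419 remains inert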